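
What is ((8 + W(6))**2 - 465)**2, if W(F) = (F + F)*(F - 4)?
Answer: 312481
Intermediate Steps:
W(F) = 2*F*(-4 + F) (W(F) = (2*F)*(-4 + F) = 2*F*(-4 + F))
((8 + W(6))**2 - 465)**2 = ((8 + 2*6*(-4 + 6))**2 - 465)**2 = ((8 + 2*6*2)**2 - 465)**2 = ((8 + 24)**2 - 465)**2 = (32**2 - 465)**2 = (1024 - 465)**2 = 559**2 = 312481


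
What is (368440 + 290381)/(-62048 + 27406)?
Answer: -658821/34642 ≈ -19.018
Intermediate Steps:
(368440 + 290381)/(-62048 + 27406) = 658821/(-34642) = 658821*(-1/34642) = -658821/34642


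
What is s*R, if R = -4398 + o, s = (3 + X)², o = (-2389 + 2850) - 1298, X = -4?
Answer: -5235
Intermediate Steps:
o = -837 (o = 461 - 1298 = -837)
s = 1 (s = (3 - 4)² = (-1)² = 1)
R = -5235 (R = -4398 - 837 = -5235)
s*R = 1*(-5235) = -5235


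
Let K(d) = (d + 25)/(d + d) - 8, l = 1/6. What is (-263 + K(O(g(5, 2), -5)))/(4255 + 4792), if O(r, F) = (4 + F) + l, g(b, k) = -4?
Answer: -571/18094 ≈ -0.031557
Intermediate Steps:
l = 1/6 ≈ 0.16667
O(r, F) = 25/6 + F (O(r, F) = (4 + F) + 1/6 = 25/6 + F)
K(d) = -8 + (25 + d)/(2*d) (K(d) = (25 + d)/((2*d)) - 8 = (25 + d)*(1/(2*d)) - 8 = (25 + d)/(2*d) - 8 = -8 + (25 + d)/(2*d))
(-263 + K(O(g(5, 2), -5)))/(4255 + 4792) = (-263 + 5*(5 - 3*(25/6 - 5))/(2*(25/6 - 5)))/(4255 + 4792) = (-263 + 5*(5 - 3*(-5/6))/(2*(-5/6)))/9047 = (-263 + (5/2)*(-6/5)*(5 + 5/2))*(1/9047) = (-263 + (5/2)*(-6/5)*(15/2))*(1/9047) = (-263 - 45/2)*(1/9047) = -571/2*1/9047 = -571/18094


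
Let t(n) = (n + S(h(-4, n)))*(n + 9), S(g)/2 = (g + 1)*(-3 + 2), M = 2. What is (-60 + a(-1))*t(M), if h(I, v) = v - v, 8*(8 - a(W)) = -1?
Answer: 0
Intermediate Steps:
a(W) = 65/8 (a(W) = 8 - ⅛*(-1) = 8 + ⅛ = 65/8)
h(I, v) = 0
S(g) = -2 - 2*g (S(g) = 2*((g + 1)*(-3 + 2)) = 2*((1 + g)*(-1)) = 2*(-1 - g) = -2 - 2*g)
t(n) = (-2 + n)*(9 + n) (t(n) = (n + (-2 - 2*0))*(n + 9) = (n + (-2 + 0))*(9 + n) = (n - 2)*(9 + n) = (-2 + n)*(9 + n))
(-60 + a(-1))*t(M) = (-60 + 65/8)*(-18 + 2² + 7*2) = -415*(-18 + 4 + 14)/8 = -415/8*0 = 0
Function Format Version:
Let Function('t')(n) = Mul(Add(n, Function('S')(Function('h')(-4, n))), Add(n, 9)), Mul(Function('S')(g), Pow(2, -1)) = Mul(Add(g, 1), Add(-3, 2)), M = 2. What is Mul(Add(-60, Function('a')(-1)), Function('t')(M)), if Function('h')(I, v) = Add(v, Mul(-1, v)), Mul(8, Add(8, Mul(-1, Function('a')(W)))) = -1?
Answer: 0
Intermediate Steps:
Function('a')(W) = Rational(65, 8) (Function('a')(W) = Add(8, Mul(Rational(-1, 8), -1)) = Add(8, Rational(1, 8)) = Rational(65, 8))
Function('h')(I, v) = 0
Function('S')(g) = Add(-2, Mul(-2, g)) (Function('S')(g) = Mul(2, Mul(Add(g, 1), Add(-3, 2))) = Mul(2, Mul(Add(1, g), -1)) = Mul(2, Add(-1, Mul(-1, g))) = Add(-2, Mul(-2, g)))
Function('t')(n) = Mul(Add(-2, n), Add(9, n)) (Function('t')(n) = Mul(Add(n, Add(-2, Mul(-2, 0))), Add(n, 9)) = Mul(Add(n, Add(-2, 0)), Add(9, n)) = Mul(Add(n, -2), Add(9, n)) = Mul(Add(-2, n), Add(9, n)))
Mul(Add(-60, Function('a')(-1)), Function('t')(M)) = Mul(Add(-60, Rational(65, 8)), Add(-18, Pow(2, 2), Mul(7, 2))) = Mul(Rational(-415, 8), Add(-18, 4, 14)) = Mul(Rational(-415, 8), 0) = 0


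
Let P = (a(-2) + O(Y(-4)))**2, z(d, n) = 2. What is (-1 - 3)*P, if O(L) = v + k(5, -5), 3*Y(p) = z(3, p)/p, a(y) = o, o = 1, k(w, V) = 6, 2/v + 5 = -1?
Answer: -1600/9 ≈ -177.78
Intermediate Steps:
v = -1/3 (v = 2/(-5 - 1) = 2/(-6) = 2*(-1/6) = -1/3 ≈ -0.33333)
a(y) = 1
Y(p) = 2/(3*p) (Y(p) = (2/p)/3 = 2/(3*p))
O(L) = 17/3 (O(L) = -1/3 + 6 = 17/3)
P = 400/9 (P = (1 + 17/3)**2 = (20/3)**2 = 400/9 ≈ 44.444)
(-1 - 3)*P = (-1 - 3)*(400/9) = -4*400/9 = -1600/9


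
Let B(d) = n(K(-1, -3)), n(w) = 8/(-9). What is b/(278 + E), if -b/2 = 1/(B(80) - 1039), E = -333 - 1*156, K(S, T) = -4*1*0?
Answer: -18/1974749 ≈ -9.1151e-6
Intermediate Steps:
K(S, T) = 0 (K(S, T) = -4*0 = 0)
n(w) = -8/9 (n(w) = 8*(-1/9) = -8/9)
B(d) = -8/9
E = -489 (E = -333 - 156 = -489)
b = 18/9359 (b = -2/(-8/9 - 1039) = -2/(-9359/9) = -2*(-9/9359) = 18/9359 ≈ 0.0019233)
b/(278 + E) = (18/9359)/(278 - 489) = (18/9359)/(-211) = -1/211*18/9359 = -18/1974749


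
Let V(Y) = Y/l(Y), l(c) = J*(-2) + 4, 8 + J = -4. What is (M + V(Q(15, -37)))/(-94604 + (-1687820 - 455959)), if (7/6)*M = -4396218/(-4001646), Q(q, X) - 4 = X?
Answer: 4424181/41800343099284 ≈ 1.0584e-7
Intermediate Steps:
J = -12 (J = -8 - 4 = -12)
l(c) = 28 (l(c) = -12*(-2) + 4 = 24 + 4 = 28)
Q(q, X) = 4 + X
M = 4396218/4668587 (M = 6*(-4396218/(-4001646))/7 = 6*(-4396218*(-1/4001646))/7 = (6/7)*(732703/666941) = 4396218/4668587 ≈ 0.94166)
V(Y) = Y/28
(M + V(Q(15, -37)))/(-94604 + (-1687820 - 455959)) = (4396218/4668587 + (4 - 37)/28)/(-94604 + (-1687820 - 455959)) = (4396218/4668587 + (1/28)*(-33))/(-94604 - 2143779) = (4396218/4668587 - 33/28)/(-2238383) = -4424181/18674348*(-1/2238383) = 4424181/41800343099284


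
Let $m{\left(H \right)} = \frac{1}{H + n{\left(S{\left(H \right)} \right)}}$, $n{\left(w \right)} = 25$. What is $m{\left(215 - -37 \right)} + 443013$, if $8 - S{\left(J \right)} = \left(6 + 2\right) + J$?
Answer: $\frac{122714602}{277} \approx 4.4301 \cdot 10^{5}$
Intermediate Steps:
$S{\left(J \right)} = - J$ ($S{\left(J \right)} = 8 - \left(\left(6 + 2\right) + J\right) = 8 - \left(8 + J\right) = - J$)
$m{\left(H \right)} = \frac{1}{25 + H}$ ($m{\left(H \right)} = \frac{1}{H + 25} = \frac{1}{25 + H}$)
$m{\left(215 - -37 \right)} + 443013 = \frac{1}{25 + \left(215 - -37\right)} + 443013 = \frac{1}{25 + \left(215 + 37\right)} + 443013 = \frac{1}{25 + 252} + 443013 = \frac{1}{277} + 443013 = \frac{122714602}{277}$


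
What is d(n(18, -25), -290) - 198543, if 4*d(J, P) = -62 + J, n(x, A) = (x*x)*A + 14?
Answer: -200580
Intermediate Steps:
n(x, A) = 14 + A*x² (n(x, A) = x²*A + 14 = A*x² + 14 = 14 + A*x²)
d(J, P) = -31/2 + J/4 (d(J, P) = (-62 + J)/4 = -31/2 + J/4)
d(n(18, -25), -290) - 198543 = (-31/2 + (14 - 25*18²)/4) - 198543 = (-31/2 + (14 - 25*324)/4) - 198543 = (-31/2 + (14 - 8100)/4) - 198543 = (-31/2 + (¼)*(-8086)) - 198543 = (-31/2 - 4043/2) - 198543 = -2037 - 198543 = -200580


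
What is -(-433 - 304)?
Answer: 737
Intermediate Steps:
-(-433 - 304) = -1*(-737) = 737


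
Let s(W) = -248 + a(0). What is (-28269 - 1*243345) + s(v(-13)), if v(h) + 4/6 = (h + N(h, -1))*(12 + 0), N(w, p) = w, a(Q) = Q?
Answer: -271862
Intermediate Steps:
v(h) = -2/3 + 24*h (v(h) = -2/3 + (h + h)*(12 + 0) = -2/3 + (2*h)*12 = -2/3 + 24*h)
s(W) = -248 (s(W) = -248 + 0 = -248)
(-28269 - 1*243345) + s(v(-13)) = (-28269 - 1*243345) - 248 = (-28269 - 243345) - 248 = -271614 - 248 = -271862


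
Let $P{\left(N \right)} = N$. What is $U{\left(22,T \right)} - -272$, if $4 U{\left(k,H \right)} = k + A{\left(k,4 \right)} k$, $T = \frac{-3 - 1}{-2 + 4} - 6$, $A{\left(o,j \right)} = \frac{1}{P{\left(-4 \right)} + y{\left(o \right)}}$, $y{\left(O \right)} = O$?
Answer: $\frac{10001}{36} \approx 277.81$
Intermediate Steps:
$A{\left(o,j \right)} = \frac{1}{-4 + o}$
$T = -8$ ($T = - \frac{4}{2} - 6 = \left(-4\right) \frac{1}{2} - 6 = -2 - 6 = -8$)
$U{\left(k,H \right)} = \frac{k}{4} + \frac{k}{4 \left(-4 + k\right)}$ ($U{\left(k,H \right)} = \frac{k + \frac{k}{-4 + k}}{4} = \frac{k}{4} + \frac{k}{4 \left(-4 + k\right)}$)
$U{\left(22,T \right)} - -272 = \frac{1}{4} \cdot 22 \frac{1}{-4 + 22} \left(-3 + 22\right) - -272 = \frac{1}{4} \cdot 22 \cdot \frac{1}{18} \cdot 19 + 272 = \frac{209}{36} + 272 = \frac{10001}{36}$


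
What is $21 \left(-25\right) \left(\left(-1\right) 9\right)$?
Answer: $4725$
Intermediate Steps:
$21 \left(-25\right) \left(\left(-1\right) 9\right) = \left(-525\right) \left(-9\right) = 4725$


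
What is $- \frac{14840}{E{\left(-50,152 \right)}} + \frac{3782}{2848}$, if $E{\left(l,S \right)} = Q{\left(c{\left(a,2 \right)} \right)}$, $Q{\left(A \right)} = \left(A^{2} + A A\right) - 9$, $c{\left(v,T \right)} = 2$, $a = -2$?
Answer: $\frac{21134051}{1424} \approx 14841.0$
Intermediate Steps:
$Q{\left(A \right)} = -9 + 2 A^{2}$ ($Q{\left(A \right)} = \left(A^{2} + A^{2}\right) - 9 = 2 A^{2} - 9 = -9 + 2 A^{2}$)
$E{\left(l,S \right)} = -1$ ($E{\left(l,S \right)} = -9 + 2 \cdot 2^{2} = -9 + 2 \cdot 4 = -9 + 8 = -1$)
$- \frac{14840}{E{\left(-50,152 \right)}} + \frac{3782}{2848} = - \frac{14840}{-1} + \frac{3782}{2848} = \left(-14840\right) \left(-1\right) + 3782 \cdot \frac{1}{2848} = 14840 + \frac{1891}{1424} = \frac{21134051}{1424}$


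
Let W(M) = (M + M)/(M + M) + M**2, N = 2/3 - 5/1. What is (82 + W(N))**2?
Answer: 839056/81 ≈ 10359.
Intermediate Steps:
N = -13/3 (N = 2*(1/3) - 5*1 = 2/3 - 5 = -13/3 ≈ -4.3333)
W(M) = 1 + M**2 (W(M) = (2*M)/((2*M)) + M**2 = (2*M)*(1/(2*M)) + M**2 = 1 + M**2)
(82 + W(N))**2 = (82 + (1 + (-13/3)**2))**2 = (82 + (1 + 169/9))**2 = (82 + 178/9)**2 = (916/9)**2 = 839056/81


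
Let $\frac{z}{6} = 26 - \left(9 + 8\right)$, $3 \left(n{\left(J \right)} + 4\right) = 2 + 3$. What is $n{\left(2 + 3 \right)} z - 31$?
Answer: $-157$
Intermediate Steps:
$n{\left(J \right)} = - \frac{7}{3}$ ($n{\left(J \right)} = -4 + \frac{2 + 3}{3} = -4 + \frac{1}{3} \cdot 5 = -4 + \frac{5}{3} = - \frac{7}{3}$)
$z = 54$ ($z = 6 \left(26 - \left(9 + 8\right)\right) = 6 \left(26 - 17\right) = 6 \cdot 9 = 54$)
$n{\left(2 + 3 \right)} z - 31 = \left(- \frac{7}{3}\right) 54 - 31 = -126 - 31 = -157$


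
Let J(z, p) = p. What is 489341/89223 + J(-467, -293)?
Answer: -25652998/89223 ≈ -287.52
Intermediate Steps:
489341/89223 + J(-467, -293) = 489341/89223 - 293 = -25652998/89223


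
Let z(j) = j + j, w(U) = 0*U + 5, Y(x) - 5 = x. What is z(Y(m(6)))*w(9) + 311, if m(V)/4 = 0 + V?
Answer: 601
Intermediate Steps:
m(V) = 4*V (m(V) = 4*(0 + V) = 4*V)
Y(x) = 5 + x
w(U) = 5 (w(U) = 0 + 5 = 5)
z(j) = 2*j
z(Y(m(6)))*w(9) + 311 = (2*(5 + 4*6))*5 + 311 = (2*(5 + 24))*5 + 311 = (2*29)*5 + 311 = 58*5 + 311 = 290 + 311 = 601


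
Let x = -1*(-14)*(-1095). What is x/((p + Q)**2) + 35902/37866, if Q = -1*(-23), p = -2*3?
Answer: -285055051/5471637 ≈ -52.097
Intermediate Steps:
p = -6
Q = 23
x = -15330 (x = 14*(-1095) = -15330)
x/((p + Q)**2) + 35902/37866 = -15330/(-6 + 23)**2 + 35902/37866 = -15330/(17**2) + 35902*(1/37866) = -15330/289 + 17951/18933 = -285055051/5471637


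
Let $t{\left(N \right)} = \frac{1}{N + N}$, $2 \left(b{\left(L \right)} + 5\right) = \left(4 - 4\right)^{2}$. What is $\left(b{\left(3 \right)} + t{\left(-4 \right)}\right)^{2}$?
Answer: $\frac{1681}{64} \approx 26.266$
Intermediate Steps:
$b{\left(L \right)} = -5$ ($b{\left(L \right)} = -5 + \frac{\left(4 - 4\right)^{2}}{2} = -5 + \frac{0^{2}}{2} = -5 + \frac{1}{2} \cdot 0 = -5 + 0 = -5$)
$t{\left(N \right)} = \frac{1}{2 N}$
$\left(b{\left(3 \right)} + t{\left(-4 \right)}\right)^{2} = \left(-5 + \frac{1}{2 \left(-4\right)}\right)^{2} = \left(-5 + \frac{1}{2} \left(- \frac{1}{4}\right)\right)^{2} = \left(-5 - \frac{1}{8}\right)^{2} = \left(- \frac{41}{8}\right)^{2} = \frac{1681}{64}$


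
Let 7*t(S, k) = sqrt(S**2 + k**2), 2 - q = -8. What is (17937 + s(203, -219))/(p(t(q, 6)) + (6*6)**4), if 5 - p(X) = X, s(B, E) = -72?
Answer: 163368336565/15359467608697 + 27790*sqrt(34)/15359467608697 ≈ 0.010636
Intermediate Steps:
q = 10 (q = 2 - 1*(-8) = 2 + 8 = 10)
t(S, k) = sqrt(S**2 + k**2)/7
p(X) = 5 - X
(17937 + s(203, -219))/(p(t(q, 6)) + (6*6)**4) = (17937 - 72)/((5 - sqrt(10**2 + 6**2)/7) + (6*6)**4) = 17865/((5 - sqrt(100 + 36)/7) + 36**4) = 17865/((5 - sqrt(136)/7) + 1679616) = 17865/((5 - 2*sqrt(34)/7) + 1679616) = 17865/(1679621 - 2*sqrt(34)/7)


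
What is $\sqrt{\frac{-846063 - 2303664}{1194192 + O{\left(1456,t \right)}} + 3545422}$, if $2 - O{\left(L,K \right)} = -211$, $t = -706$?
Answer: $\frac{9 \sqrt{6938144001801435}}{398135} \approx 1882.9$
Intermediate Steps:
$O{\left(L,K \right)} = 213$ ($O{\left(L,K \right)} = 2 - -211 = 2 + 211 = 213$)
$\sqrt{\frac{-846063 - 2303664}{1194192 + O{\left(1456,t \right)}} + 3545422} = \sqrt{\frac{-846063 - 2303664}{1194192 + 213} + 3545422} = \sqrt{- \frac{3149727}{1194405} + 3545422} = \sqrt{\left(-3149727\right) \frac{1}{1194405} + 3545422} = \sqrt{- \frac{1049909}{398135} + 3545422} = \sqrt{\frac{1411555538061}{398135}} = \frac{9 \sqrt{6938144001801435}}{398135}$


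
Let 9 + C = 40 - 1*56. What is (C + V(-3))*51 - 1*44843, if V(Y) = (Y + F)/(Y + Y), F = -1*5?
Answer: -46050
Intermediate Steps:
F = -5
V(Y) = (-5 + Y)/(2*Y) (V(Y) = (Y - 5)/(Y + Y) = (-5 + Y)/((2*Y)) = (-5 + Y)*(1/(2*Y)) = (-5 + Y)/(2*Y))
C = -25 (C = -9 + (40 - 1*56) = -9 + (40 - 56) = -9 - 16 = -25)
(C + V(-3))*51 - 1*44843 = (-25 + (½)*(-5 - 3)/(-3))*51 - 1*44843 = (-25 + (½)*(-⅓)*(-8))*51 - 44843 = (-25 + 4/3)*51 - 44843 = -71/3*51 - 44843 = -1207 - 44843 = -46050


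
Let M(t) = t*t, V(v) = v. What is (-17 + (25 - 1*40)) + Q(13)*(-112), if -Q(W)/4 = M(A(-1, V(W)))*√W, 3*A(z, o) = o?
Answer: -32 + 75712*√13/9 ≈ 30300.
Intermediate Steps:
A(z, o) = o/3
M(t) = t²
Q(W) = -4*W^(5/2)/9 (Q(W) = -4*(W/3)²*√W = -4*W²/9*√W = -4*W^(5/2)/9)
(-17 + (25 - 1*40)) + Q(13)*(-112) = (-17 + (25 - 1*40)) - 676*√13/9*(-112) = (-17 + (25 - 40)) - 676*√13/9*(-112) = (-17 - 15) - 676*√13/9*(-112) = -32 + 75712*√13/9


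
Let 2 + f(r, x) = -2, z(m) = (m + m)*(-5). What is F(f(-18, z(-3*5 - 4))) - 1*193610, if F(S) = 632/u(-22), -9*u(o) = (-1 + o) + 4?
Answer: -3672902/19 ≈ -1.9331e+5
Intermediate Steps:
z(m) = -10*m (z(m) = (2*m)*(-5) = -10*m)
u(o) = -1/3 - o/9 (u(o) = -((-1 + o) + 4)/9 = -(3 + o)/9 = -1/3 - o/9)
f(r, x) = -4 (f(r, x) = -2 - 2 = -4)
F(S) = 5688/19 (F(S) = 632/(-1/3 - 1/9*(-22)) = 632/(-1/3 + 22/9) = 632/(19/9) = 632*(9/19) = 5688/19)
F(f(-18, z(-3*5 - 4))) - 1*193610 = 5688/19 - 1*193610 = 5688/19 - 193610 = -3672902/19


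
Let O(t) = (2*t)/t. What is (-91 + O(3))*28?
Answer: -2492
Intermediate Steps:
O(t) = 2
(-91 + O(3))*28 = (-91 + 2)*28 = -89*28 = -2492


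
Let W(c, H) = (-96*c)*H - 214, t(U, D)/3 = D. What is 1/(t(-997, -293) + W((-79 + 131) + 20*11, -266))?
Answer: 1/6944699 ≈ 1.4399e-7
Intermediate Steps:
t(U, D) = 3*D
W(c, H) = -214 - 96*H*c (W(c, H) = -96*H*c - 214 = -214 - 96*H*c)
1/(t(-997, -293) + W((-79 + 131) + 20*11, -266)) = 1/(3*(-293) + (-214 - 96*(-266)*((-79 + 131) + 20*11))) = 1/(-879 + (-214 - 96*(-266)*(52 + 220))) = 1/(-879 + (-214 - 96*(-266)*272)) = 1/(-879 + (-214 + 6945792)) = 1/(-879 + 6945578) = 1/6944699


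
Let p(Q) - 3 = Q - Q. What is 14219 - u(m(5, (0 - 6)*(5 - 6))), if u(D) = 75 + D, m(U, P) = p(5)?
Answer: 14141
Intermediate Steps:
p(Q) = 3 (p(Q) = 3 + (Q - Q) = 3 + 0 = 3)
m(U, P) = 3
14219 - u(m(5, (0 - 6)*(5 - 6))) = 14219 - (75 + 3) = 14219 - 1*78 = 14219 - 78 = 14141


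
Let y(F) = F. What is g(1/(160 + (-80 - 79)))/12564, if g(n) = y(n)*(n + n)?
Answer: 1/6282 ≈ 0.00015918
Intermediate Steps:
g(n) = 2*n² (g(n) = n*(n + n) = n*(2*n) = 2*n²)
g(1/(160 + (-80 - 79)))/12564 = (2*(1/(160 + (-80 - 79)))²)/12564 = (2*(1/(160 - 159))²)*(1/12564) = (2*(1/1)²)*(1/12564) = (2*1²)*(1/12564) = (2*1)*(1/12564) = 2*(1/12564) = 1/6282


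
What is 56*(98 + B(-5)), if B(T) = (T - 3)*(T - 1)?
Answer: 8176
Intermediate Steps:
B(T) = (-1 + T)*(-3 + T) (B(T) = (-3 + T)*(-1 + T) = (-1 + T)*(-3 + T))
56*(98 + B(-5)) = 56*(98 + (3 + (-5)² - 4*(-5))) = 56*(98 + (3 + 25 + 20)) = 56*(98 + 48) = 56*146 = 8176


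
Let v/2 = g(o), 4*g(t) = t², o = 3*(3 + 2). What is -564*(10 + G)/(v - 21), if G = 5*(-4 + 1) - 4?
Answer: 3384/61 ≈ 55.475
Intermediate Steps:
o = 15 (o = 3*5 = 15)
g(t) = t²/4
v = 225/2 (v = 2*((¼)*15²) = 2*((¼)*225) = 2*(225/4) = 225/2 ≈ 112.50)
G = -19 (G = 5*(-3) - 4 = -15 - 4 = -19)
-564*(10 + G)/(v - 21) = -564*(10 - 19)/(225/2 - 21) = -(-5076)/183/2 = -(-5076)*2/183 = -564*(-6/61) = 3384/61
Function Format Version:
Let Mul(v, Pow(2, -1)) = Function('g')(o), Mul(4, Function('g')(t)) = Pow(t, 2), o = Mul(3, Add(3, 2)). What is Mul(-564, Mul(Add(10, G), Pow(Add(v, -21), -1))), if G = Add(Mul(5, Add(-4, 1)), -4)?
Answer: Rational(3384, 61) ≈ 55.475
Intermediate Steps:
o = 15 (o = Mul(3, 5) = 15)
Function('g')(t) = Mul(Rational(1, 4), Pow(t, 2))
v = Rational(225, 2) (v = Mul(2, Mul(Rational(1, 4), Pow(15, 2))) = Mul(2, Mul(Rational(1, 4), 225)) = Mul(2, Rational(225, 4)) = Rational(225, 2) ≈ 112.50)
G = -19 (G = Add(Mul(5, -3), -4) = Add(-15, -4) = -19)
Mul(-564, Mul(Add(10, G), Pow(Add(v, -21), -1))) = Mul(-564, Mul(Add(10, -19), Pow(Add(Rational(225, 2), -21), -1))) = Mul(-564, Mul(-9, Pow(Rational(183, 2), -1))) = Mul(-564, Mul(-9, Rational(2, 183))) = Mul(-564, Rational(-6, 61)) = Rational(3384, 61)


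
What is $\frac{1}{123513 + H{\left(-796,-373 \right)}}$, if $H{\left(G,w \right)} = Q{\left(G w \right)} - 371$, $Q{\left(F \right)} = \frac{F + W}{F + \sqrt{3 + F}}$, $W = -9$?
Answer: $\frac{10855555845731818}{1336785713218456201821} + \frac{296899 \sqrt{296911}}{1336785713218456201821} \approx 8.1206 \cdot 10^{-6}$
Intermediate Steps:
$Q{\left(F \right)} = \frac{-9 + F}{F + \sqrt{3 + F}}$ ($Q{\left(F \right)} = \frac{F - 9}{F + \sqrt{3 + F}} = \frac{-9 + F}{F + \sqrt{3 + F}}$)
$H{\left(G,w \right)} = -371 + \frac{-9 + G w}{\sqrt{3 + G w} + G w}$ ($H{\left(G,w \right)} = \frac{-9 + G w}{G w + \sqrt{3 + G w}} - 371 = \frac{-9 + G w}{\sqrt{3 + G w} + G w} - 371 = -371 + \frac{-9 + G w}{\sqrt{3 + G w} + G w}$)
$\frac{1}{123513 + H{\left(-796,-373 \right)}} = \frac{1}{123513 + \frac{-9 - 371 \sqrt{3 - -296908} - \left(-294520\right) \left(-373\right)}{\sqrt{3 - -296908} - -296908}} = \frac{1}{123513 + \frac{-9 - 371 \sqrt{3 + 296908} - 109855960}{\sqrt{3 + 296908} + 296908}} = \frac{1}{123513 + \frac{-9 - 371 \sqrt{296911} - 109855960}{\sqrt{296911} + 296908}} = \frac{1}{123513 + \frac{-109855969 - 371 \sqrt{296911}}{296908 + \sqrt{296911}}}$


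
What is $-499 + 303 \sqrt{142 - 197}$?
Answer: $-499 + 303 i \sqrt{55} \approx -499.0 + 2247.1 i$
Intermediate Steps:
$-499 + 303 \sqrt{142 - 197} = -499 + 303 \sqrt{-55} = -499 + 303 i \sqrt{55}$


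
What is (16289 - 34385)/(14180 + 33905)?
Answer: -18096/48085 ≈ -0.37633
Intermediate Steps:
(16289 - 34385)/(14180 + 33905) = -18096/48085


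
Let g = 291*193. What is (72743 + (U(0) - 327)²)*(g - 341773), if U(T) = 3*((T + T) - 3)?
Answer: -53020354790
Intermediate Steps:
U(T) = -9 + 6*T (U(T) = 3*(2*T - 3) = 3*(-3 + 2*T) = -9 + 6*T)
g = 56163
(72743 + (U(0) - 327)²)*(g - 341773) = (72743 + ((-9 + 6*0) - 327)²)*(56163 - 341773) = (72743 + ((-9 + 0) - 327)²)*(-285610) = (72743 + (-9 - 327)²)*(-285610) = (72743 + (-336)²)*(-285610) = (72743 + 112896)*(-285610) = 185639*(-285610) = -53020354790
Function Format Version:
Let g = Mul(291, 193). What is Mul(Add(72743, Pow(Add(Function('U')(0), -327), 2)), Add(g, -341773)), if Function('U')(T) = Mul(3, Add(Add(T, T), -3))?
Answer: -53020354790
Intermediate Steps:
Function('U')(T) = Add(-9, Mul(6, T)) (Function('U')(T) = Mul(3, Add(Mul(2, T), -3)) = Mul(3, Add(-3, Mul(2, T))) = Add(-9, Mul(6, T)))
g = 56163
Mul(Add(72743, Pow(Add(Function('U')(0), -327), 2)), Add(g, -341773)) = Mul(Add(72743, Pow(Add(Add(-9, Mul(6, 0)), -327), 2)), Add(56163, -341773)) = Mul(Add(72743, Pow(Add(Add(-9, 0), -327), 2)), -285610) = Mul(Add(72743, Pow(Add(-9, -327), 2)), -285610) = Mul(Add(72743, Pow(-336, 2)), -285610) = Mul(Add(72743, 112896), -285610) = Mul(185639, -285610) = -53020354790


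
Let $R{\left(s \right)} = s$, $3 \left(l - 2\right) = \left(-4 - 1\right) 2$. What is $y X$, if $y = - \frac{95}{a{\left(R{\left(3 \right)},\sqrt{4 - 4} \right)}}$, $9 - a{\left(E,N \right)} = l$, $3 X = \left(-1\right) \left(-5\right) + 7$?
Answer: $- \frac{1140}{31} \approx -36.774$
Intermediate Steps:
$l = - \frac{4}{3}$ ($l = 2 + \frac{\left(-4 - 1\right) 2}{3} = 2 + \frac{\left(-5\right) 2}{3} = 2 + \frac{1}{3} \left(-10\right) = 2 - \frac{10}{3} = - \frac{4}{3} \approx -1.3333$)
$X = 4$ ($X = \frac{\left(-1\right) \left(-5\right) + 7}{3} = \frac{5 + 7}{3} = \frac{1}{3} \cdot 12 = 4$)
$a{\left(E,N \right)} = \frac{31}{3}$ ($a{\left(E,N \right)} = 9 - - \frac{4}{3} = 9 + \frac{4}{3} = \frac{31}{3}$)
$y = - \frac{285}{31}$ ($y = - \frac{95}{\frac{31}{3}} = \left(-95\right) \frac{3}{31} = - \frac{285}{31} \approx -9.1935$)
$y X = \left(- \frac{285}{31}\right) 4 = - \frac{1140}{31}$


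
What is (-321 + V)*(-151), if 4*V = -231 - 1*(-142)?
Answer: 207323/4 ≈ 51831.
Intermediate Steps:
V = -89/4 (V = (-231 - 1*(-142))/4 = (-231 + 142)/4 = (¼)*(-89) = -89/4 ≈ -22.250)
(-321 + V)*(-151) = (-321 - 89/4)*(-151) = -1373/4*(-151) = 207323/4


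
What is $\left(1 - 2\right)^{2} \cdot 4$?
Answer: $4$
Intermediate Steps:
$\left(1 - 2\right)^{2} \cdot 4 = \left(-1\right)^{2} \cdot 4 = 1 \cdot 4 = 4$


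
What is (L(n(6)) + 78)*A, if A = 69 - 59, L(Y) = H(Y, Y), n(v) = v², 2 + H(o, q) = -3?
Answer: 730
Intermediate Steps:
H(o, q) = -5 (H(o, q) = -2 - 3 = -5)
L(Y) = -5
A = 10
(L(n(6)) + 78)*A = (-5 + 78)*10 = 73*10 = 730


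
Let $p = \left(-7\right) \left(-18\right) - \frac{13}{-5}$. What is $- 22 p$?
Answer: $- \frac{14146}{5} \approx -2829.2$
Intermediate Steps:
$p = \frac{643}{5}$ ($p = 126 - - \frac{13}{5} = 126 + \frac{13}{5} = \frac{643}{5} \approx 128.6$)
$- 22 p = \left(-22\right) \frac{643}{5} = - \frac{14146}{5}$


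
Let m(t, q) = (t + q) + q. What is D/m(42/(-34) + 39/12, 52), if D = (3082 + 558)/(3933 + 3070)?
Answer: 247520/50484627 ≈ 0.0049029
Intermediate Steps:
m(t, q) = t + 2*q (m(t, q) = (q + t) + q = t + 2*q)
D = 3640/7003 ≈ 0.51978
D/m(42/(-34) + 39/12, 52) = 3640/(7003*((42/(-34) + 39/12) + 2*52)) = 3640/(7003*((42*(-1/34) + 39*(1/12)) + 104)) = 3640/(7003*((-21/17 + 13/4) + 104)) = 3640/(7003*(137/68 + 104)) = 3640/(7003*(7209/68)) = (3640/7003)*(68/7209) = 247520/50484627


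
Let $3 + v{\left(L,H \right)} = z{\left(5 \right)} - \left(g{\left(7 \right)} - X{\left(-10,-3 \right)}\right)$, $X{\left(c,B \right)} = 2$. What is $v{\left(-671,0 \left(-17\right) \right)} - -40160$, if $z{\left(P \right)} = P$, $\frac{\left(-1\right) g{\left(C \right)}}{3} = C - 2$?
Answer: $40179$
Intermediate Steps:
$g{\left(C \right)} = 6 - 3 C$ ($g{\left(C \right)} = - 3 \left(C - 2\right) = - 3 \left(-2 + C\right) = 6 - 3 C$)
$v{\left(L,H \right)} = 19$ ($v{\left(L,H \right)} = -3 - \left(1 - 21 - 2\right) = -3 + \left(5 - \left(\left(6 - 21\right) - 2\right)\right) = -3 + \left(5 - \left(-15 - 2\right)\right) = -3 + \left(5 - -17\right) = -3 + \left(5 + 17\right) = -3 + 22 = 19$)
$v{\left(-671,0 \left(-17\right) \right)} - -40160 = 19 - -40160 = 19 + 40160 = 40179$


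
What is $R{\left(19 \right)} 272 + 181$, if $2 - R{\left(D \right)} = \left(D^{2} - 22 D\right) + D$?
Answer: $11061$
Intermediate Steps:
$R{\left(D \right)} = 2 - D^{2} + 21 D$ ($R{\left(D \right)} = 2 - \left(\left(D^{2} - 22 D\right) + D\right) = 2 - \left(D^{2} - 21 D\right) = 2 - D^{2} + 21 D$)
$R{\left(19 \right)} 272 + 181 = \left(2 - 19^{2} + 21 \cdot 19\right) 272 + 181 = \left(2 - 361 + 399\right) 272 + 181 = 40 \cdot 272 + 181 = 10880 + 181 = 11061$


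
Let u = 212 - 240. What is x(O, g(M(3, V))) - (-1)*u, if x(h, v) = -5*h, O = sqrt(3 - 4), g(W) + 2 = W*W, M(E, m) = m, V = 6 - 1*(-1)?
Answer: -28 - 5*I ≈ -28.0 - 5.0*I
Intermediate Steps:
V = 7 (V = 6 + 1 = 7)
g(W) = -2 + W**2 (g(W) = -2 + W*W = -2 + W**2)
O = I (O = sqrt(-1) = I ≈ 1.0*I)
u = -28
x(O, g(M(3, V))) - (-1)*u = -5*I - (-1)*(-28) = -5*I - 1*28 = -5*I - 28 = -28 - 5*I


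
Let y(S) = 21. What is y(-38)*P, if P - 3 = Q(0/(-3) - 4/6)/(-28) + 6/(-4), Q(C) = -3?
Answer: 135/4 ≈ 33.750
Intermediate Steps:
P = 45/28 (P = 3 + (-3/(-28) + 6/(-4)) = 3 + (-3*(-1/28) + 6*(-¼)) = 3 + (3/28 - 3/2) = 3 - 39/28 = 45/28 ≈ 1.6071)
y(-38)*P = 21*(45/28) = 135/4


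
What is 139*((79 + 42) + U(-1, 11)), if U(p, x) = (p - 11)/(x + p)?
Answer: 83261/5 ≈ 16652.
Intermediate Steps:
U(p, x) = (-11 + p)/(p + x)
139*((79 + 42) + U(-1, 11)) = 139*((79 + 42) + (-11 - 1)/(-1 + 11)) = 139*(121 - 12/10) = 139*(121 + (⅒)*(-12)) = 139*(121 - 6/5) = 139*(599/5) = 83261/5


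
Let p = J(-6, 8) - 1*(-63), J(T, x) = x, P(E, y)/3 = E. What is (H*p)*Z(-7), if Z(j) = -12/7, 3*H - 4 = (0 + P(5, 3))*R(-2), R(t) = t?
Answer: 7384/7 ≈ 1054.9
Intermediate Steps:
P(E, y) = 3*E
H = -26/3 (H = 4/3 + ((0 + 3*5)*(-2))/3 = 4/3 + ((0 + 15)*(-2))/3 = 4/3 + (15*(-2))/3 = 4/3 + (⅓)*(-30) = 4/3 - 10 = -26/3 ≈ -8.6667)
Z(j) = -12/7 (Z(j) = -12*⅐ = -12/7)
p = 71 (p = 8 - 1*(-63) = 8 + 63 = 71)
(H*p)*Z(-7) = -26/3*71*(-12/7) = -1846/3*(-12/7) = 7384/7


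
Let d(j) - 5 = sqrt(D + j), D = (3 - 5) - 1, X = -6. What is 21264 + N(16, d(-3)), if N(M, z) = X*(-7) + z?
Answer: 21311 + I*sqrt(6) ≈ 21311.0 + 2.4495*I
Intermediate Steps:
D = -3 (D = -2 - 1 = -3)
d(j) = 5 + sqrt(-3 + j)
N(M, z) = 42 + z (N(M, z) = -6*(-7) + z = 42 + z)
21264 + N(16, d(-3)) = 21264 + (42 + (5 + sqrt(-3 - 3))) = 21264 + (42 + (5 + sqrt(-6))) = 21264 + (42 + (5 + I*sqrt(6))) = 21264 + (47 + I*sqrt(6)) = 21311 + I*sqrt(6)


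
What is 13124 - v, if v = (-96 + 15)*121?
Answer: 22925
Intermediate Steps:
v = -9801 (v = -81*121 = -9801)
13124 - v = 13124 - 1*(-9801) = 13124 + 9801 = 22925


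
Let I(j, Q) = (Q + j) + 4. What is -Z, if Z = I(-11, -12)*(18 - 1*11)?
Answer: 133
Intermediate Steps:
I(j, Q) = 4 + Q + j
Z = -133 (Z = (4 - 12 - 11)*(18 - 1*11) = -19*(18 - 11) = -19*7 = -133)
-Z = -1*(-133) = 133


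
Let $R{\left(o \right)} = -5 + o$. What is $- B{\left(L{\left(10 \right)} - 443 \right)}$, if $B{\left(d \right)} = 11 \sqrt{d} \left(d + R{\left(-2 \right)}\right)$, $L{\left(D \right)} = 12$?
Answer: $4818 i \sqrt{431} \approx 1.0002 \cdot 10^{5} i$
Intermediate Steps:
$B{\left(d \right)} = 11 \sqrt{d} \left(-7 + d\right)$ ($B{\left(d \right)} = 11 \sqrt{d} \left(d - 7\right) = 11 \sqrt{d} \left(-7 + d\right)$)
$- B{\left(L{\left(10 \right)} - 443 \right)} = - 11 \sqrt{12 - 443} \left(-7 + \left(12 - 443\right)\right) = - 11 \sqrt{-431} \left(-7 - 431\right) = - 11 i \sqrt{431} \left(-438\right) = - \left(-4818\right) i \sqrt{431} = 4818 i \sqrt{431}$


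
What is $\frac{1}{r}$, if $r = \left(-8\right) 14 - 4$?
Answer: $- \frac{1}{116} \approx -0.0086207$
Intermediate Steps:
$r = -116$ ($r = -112 - 4 = -116$)
$\frac{1}{r} = \frac{1}{-116} = - \frac{1}{116}$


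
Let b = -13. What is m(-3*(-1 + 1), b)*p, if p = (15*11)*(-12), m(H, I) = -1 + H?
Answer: 1980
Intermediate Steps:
p = -1980 (p = 165*(-12) = -1980)
m(-3*(-1 + 1), b)*p = (-1 - 3*(-1 + 1))*(-1980) = (-1 - 3*0)*(-1980) = (-1 + 0)*(-1980) = -1*(-1980) = 1980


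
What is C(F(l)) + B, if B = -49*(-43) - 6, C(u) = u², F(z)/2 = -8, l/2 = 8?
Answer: 2357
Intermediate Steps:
l = 16 (l = 2*8 = 16)
F(z) = -16 (F(z) = 2*(-8) = -16)
B = 2101 (B = 2107 - 6 = 2101)
C(F(l)) + B = (-16)² + 2101 = 256 + 2101 = 2357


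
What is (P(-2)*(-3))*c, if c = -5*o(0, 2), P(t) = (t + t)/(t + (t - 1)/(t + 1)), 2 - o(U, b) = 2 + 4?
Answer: 240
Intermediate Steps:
o(U, b) = -4 (o(U, b) = 2 - (2 + 4) = 2 - 1*6 = 2 - 6 = -4)
P(t) = 2*t/(t + (-1 + t)/(1 + t)) (P(t) = (2*t)/(t + (-1 + t)/(1 + t)) = 2*t/(t + (-1 + t)/(1 + t)))
c = 20 (c = -5*(-4) = 20)
(P(-2)*(-3))*c = ((2*(-2)*(1 - 2)/(-1 + (-2)² + 2*(-2)))*(-3))*20 = ((2*(-2)*(-1)/(-1 + 4 - 4))*(-3))*20 = ((2*(-2)*(-1)/(-1))*(-3))*20 = ((2*(-2)*(-1)*(-1))*(-3))*20 = -4*(-3)*20 = 12*20 = 240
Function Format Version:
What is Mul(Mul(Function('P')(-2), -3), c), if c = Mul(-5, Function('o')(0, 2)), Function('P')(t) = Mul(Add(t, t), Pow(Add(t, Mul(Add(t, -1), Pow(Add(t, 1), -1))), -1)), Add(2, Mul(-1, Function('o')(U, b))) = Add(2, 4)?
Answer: 240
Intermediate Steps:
Function('o')(U, b) = -4 (Function('o')(U, b) = Add(2, Mul(-1, Add(2, 4))) = Add(2, Mul(-1, 6)) = Add(2, -6) = -4)
Function('P')(t) = Mul(2, t, Pow(Add(t, Mul(Pow(Add(1, t), -1), Add(-1, t))), -1)) (Function('P')(t) = Mul(Mul(2, t), Pow(Add(t, Mul(Add(-1, t), Pow(Add(1, t), -1))), -1)) = Mul(Mul(2, t), Pow(Add(t, Mul(Pow(Add(1, t), -1), Add(-1, t))), -1)) = Mul(2, t, Pow(Add(t, Mul(Pow(Add(1, t), -1), Add(-1, t))), -1)))
c = 20 (c = Mul(-5, -4) = 20)
Mul(Mul(Function('P')(-2), -3), c) = Mul(Mul(Mul(2, -2, Pow(Add(-1, Pow(-2, 2), Mul(2, -2)), -1), Add(1, -2)), -3), 20) = Mul(Mul(Mul(2, -2, Pow(Add(-1, 4, -4), -1), -1), -3), 20) = Mul(Mul(Mul(2, -2, Pow(-1, -1), -1), -3), 20) = Mul(Mul(Mul(2, -2, -1, -1), -3), 20) = Mul(Mul(-4, -3), 20) = Mul(12, 20) = 240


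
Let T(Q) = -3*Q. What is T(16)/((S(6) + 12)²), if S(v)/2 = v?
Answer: -1/12 ≈ -0.083333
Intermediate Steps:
S(v) = 2*v
T(Q) = -3*Q
T(16)/((S(6) + 12)²) = (-3*16)/((2*6 + 12)²) = -48/(12 + 12)² = -48/(24²) = -48/576 = -48*1/576 = -1/12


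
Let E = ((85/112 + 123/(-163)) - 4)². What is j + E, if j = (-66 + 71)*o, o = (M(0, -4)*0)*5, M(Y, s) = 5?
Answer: 5320973025/333281536 ≈ 15.965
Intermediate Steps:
o = 0 (o = (5*0)*5 = 0*5 = 0)
j = 0 (j = (-66 + 71)*0 = 5*0 = 0)
E = 5320973025/333281536 (E = ((85*(1/112) + 123*(-1/163)) - 4)² = ((85/112 - 123/163) - 4)² = (79/18256 - 4)² = (-72945/18256)² = 5320973025/333281536 ≈ 15.965)
j + E = 0 + 5320973025/333281536 = 5320973025/333281536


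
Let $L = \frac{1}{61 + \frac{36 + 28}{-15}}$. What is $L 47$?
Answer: $\frac{705}{851} \approx 0.82844$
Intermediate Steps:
$L = \frac{15}{851}$ ($L = \frac{1}{61 + 64 \left(- \frac{1}{15}\right)} = \frac{1}{61 - \frac{64}{15}} = \frac{1}{\frac{851}{15}} = \frac{15}{851} \approx 0.017626$)
$L 47 = \frac{15}{851} \cdot 47 = \frac{705}{851}$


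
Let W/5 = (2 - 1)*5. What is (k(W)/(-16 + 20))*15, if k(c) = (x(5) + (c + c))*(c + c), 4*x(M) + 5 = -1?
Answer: 36375/4 ≈ 9093.8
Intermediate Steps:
x(M) = -3/2 (x(M) = -5/4 + (1/4)*(-1) = -5/4 - 1/4 = -3/2)
W = 25 (W = 5*((2 - 1)*5) = 5*(1*5) = 5*5 = 25)
k(c) = 2*c*(-3/2 + 2*c) (k(c) = (-3/2 + (c + c))*(c + c) = (-3/2 + 2*c)*(2*c) = 2*c*(-3/2 + 2*c))
(k(W)/(-16 + 20))*15 = ((25*(-3 + 4*25))/(-16 + 20))*15 = ((25*(-3 + 100))/4)*15 = ((25*97)*(1/4))*15 = (2425*(1/4))*15 = (2425/4)*15 = 36375/4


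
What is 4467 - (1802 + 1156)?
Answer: 1509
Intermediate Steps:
4467 - (1802 + 1156) = 4467 - 1*2958 = 4467 - 2958 = 1509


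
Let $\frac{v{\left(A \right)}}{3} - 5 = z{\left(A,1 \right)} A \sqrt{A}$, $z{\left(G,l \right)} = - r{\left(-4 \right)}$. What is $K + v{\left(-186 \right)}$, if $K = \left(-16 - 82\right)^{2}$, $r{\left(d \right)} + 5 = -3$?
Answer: $9619 - 4464 i \sqrt{186} \approx 9619.0 - 60881.0 i$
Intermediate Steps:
$r{\left(d \right)} = -8$ ($r{\left(d \right)} = -5 - 3 = -8$)
$z{\left(G,l \right)} = 8$ ($z{\left(G,l \right)} = \left(-1\right) \left(-8\right) = 8$)
$v{\left(A \right)} = 15 + 24 A^{\frac{3}{2}}$ ($v{\left(A \right)} = 15 + 3 \cdot 8 A \sqrt{A} = 15 + 3 \cdot 8 A^{\frac{3}{2}} = 15 + 24 A^{\frac{3}{2}}$)
$K = 9604$ ($K = \left(-98\right)^{2} = 9604$)
$K + v{\left(-186 \right)} = 9604 + \left(15 + 24 \left(-186\right)^{\frac{3}{2}}\right) = 9604 + \left(15 + 24 \left(- 186 i \sqrt{186}\right)\right) = 9604 + \left(15 - 4464 i \sqrt{186}\right) = 9619 - 4464 i \sqrt{186}$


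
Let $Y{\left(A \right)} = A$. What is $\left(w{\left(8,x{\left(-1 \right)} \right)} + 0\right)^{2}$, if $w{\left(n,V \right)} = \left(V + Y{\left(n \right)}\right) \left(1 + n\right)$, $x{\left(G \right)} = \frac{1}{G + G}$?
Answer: $\frac{18225}{4} \approx 4556.3$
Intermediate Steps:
$x{\left(G \right)} = \frac{1}{2 G}$
$w{\left(n,V \right)} = \left(1 + n\right) \left(V + n\right)$ ($w{\left(n,V \right)} = \left(V + n\right) \left(1 + n\right) = \left(1 + n\right) \left(V + n\right)$)
$\left(w{\left(8,x{\left(-1 \right)} \right)} + 0\right)^{2} = \left(\left(\frac{1}{2 \left(-1\right)} + 8 + 8^{2} + \frac{1}{2 \left(-1\right)} 8\right) + 0\right)^{2} = \left(\left(\frac{1}{2} \left(-1\right) + 8 + 64 + \frac{1}{2} \left(-1\right) 8\right) + 0\right)^{2} = \left(\left(- \frac{1}{2} + 8 + 64 - 4\right) + 0\right)^{2} = \left(\frac{135}{2} + 0\right)^{2} = \left(\frac{135}{2}\right)^{2} = \frac{18225}{4}$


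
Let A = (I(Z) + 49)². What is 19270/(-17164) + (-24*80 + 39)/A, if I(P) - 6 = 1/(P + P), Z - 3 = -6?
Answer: -232005821/132703466 ≈ -1.7483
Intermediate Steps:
Z = -3 (Z = 3 - 6 = -3)
I(P) = 6 + 1/(2*P) (I(P) = 6 + 1/(P + P) = 6 + 1/(2*P))
A = 108241/36 (A = ((6 + (½)/(-3)) + 49)² = ((6 + (½)*(-⅓)) + 49)² = ((6 - ⅙) + 49)² = (35/6 + 49)² = (329/6)² = 108241/36 ≈ 3006.7)
19270/(-17164) + (-24*80 + 39)/A = 19270/(-17164) + (-24*80 + 39)/(108241/36) = 19270*(-1/17164) + (-1920 + 39)*(36/108241) = -9635/8582 - 1881*36/108241 = -9635/8582 - 67716/108241 = -232005821/132703466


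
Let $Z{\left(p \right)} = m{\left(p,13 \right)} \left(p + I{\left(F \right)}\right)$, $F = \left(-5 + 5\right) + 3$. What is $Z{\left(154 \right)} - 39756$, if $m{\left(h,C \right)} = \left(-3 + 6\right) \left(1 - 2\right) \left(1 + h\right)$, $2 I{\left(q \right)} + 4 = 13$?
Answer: $- \frac{226917}{2} \approx -1.1346 \cdot 10^{5}$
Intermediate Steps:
$F = 3$ ($F = 0 + 3 = 3$)
$I{\left(q \right)} = \frac{9}{2}$ ($I{\left(q \right)} = -2 + \frac{1}{2} \cdot 13 = -2 + \frac{13}{2} = \frac{9}{2}$)
$m{\left(h,C \right)} = -3 - 3 h$ ($m{\left(h,C \right)} = 3 \left(- (1 + h)\right) = 3 \left(-1 - h\right) = -3 - 3 h$)
$Z{\left(p \right)} = \left(-3 - 3 p\right) \left(\frac{9}{2} + p\right)$ ($Z{\left(p \right)} = \left(-3 - 3 p\right) \left(p + \frac{9}{2}\right) = \left(-3 - 3 p\right) \left(\frac{9}{2} + p\right)$)
$Z{\left(154 \right)} - 39756 = - \frac{3 \left(1 + 154\right) \left(9 + 2 \cdot 154\right)}{2} - 39756 = \left(- \frac{3}{2}\right) 155 \left(9 + 308\right) - 39756 = \left(- \frac{3}{2}\right) 155 \cdot 317 - 39756 = - \frac{147405}{2} - 39756 = - \frac{226917}{2}$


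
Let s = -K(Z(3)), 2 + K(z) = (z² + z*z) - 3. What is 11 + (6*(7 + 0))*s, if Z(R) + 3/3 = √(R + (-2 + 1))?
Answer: -31 + 168*√2 ≈ 206.59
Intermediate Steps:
Z(R) = -1 + √(-1 + R) (Z(R) = -1 + √(R + (-2 + 1)) = -1 + √(R - 1) = -1 + √(-1 + R))
K(z) = -5 + 2*z² (K(z) = -2 + ((z² + z*z) - 3) = -2 + ((z² + z²) - 3) = -2 + (2*z² - 3) = -2 + (-3 + 2*z²) = -5 + 2*z²)
s = 5 - 2*(-1 + √2)² (s = -(-5 + 2*(-1 + √(-1 + 3))²) = -(-5 + 2*(-1 + √2)²) = 5 - 2*(-1 + √2)² ≈ 4.6569)
11 + (6*(7 + 0))*s = 11 + (6*(7 + 0))*(-1 + 4*√2) = 11 + (6*7)*(-1 + 4*√2) = 11 + 42*(-1 + 4*√2) = 11 + (-42 + 168*√2) = -31 + 168*√2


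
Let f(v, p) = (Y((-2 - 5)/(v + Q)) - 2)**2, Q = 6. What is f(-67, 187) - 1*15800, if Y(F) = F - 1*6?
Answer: -58560439/3721 ≈ -15738.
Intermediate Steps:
Y(F) = -6 + F (Y(F) = F - 6 = -6 + F)
f(v, p) = (-8 - 7/(6 + v))**2 (f(v, p) = ((-6 + (-2 - 5)/(v + 6)) - 2)**2 = ((-6 - 7/(6 + v)) - 2)**2 = (-8 - 7/(6 + v))**2)
f(-67, 187) - 1*15800 = (55 + 8*(-67))**2/(6 - 67)**2 - 1*15800 = (55 - 536)**2/(-61)**2 - 15800 = (1/3721)*(-481)**2 - 15800 = (1/3721)*231361 - 15800 = 231361/3721 - 15800 = -58560439/3721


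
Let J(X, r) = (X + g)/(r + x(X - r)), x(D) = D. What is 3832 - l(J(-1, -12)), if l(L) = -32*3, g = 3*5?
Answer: 3928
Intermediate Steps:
g = 15
J(X, r) = (15 + X)/X (J(X, r) = (X + 15)/(r + (X - r)) = (15 + X)/X)
l(L) = -96
3832 - l(J(-1, -12)) = 3832 - 1*(-96) = 3832 + 96 = 3928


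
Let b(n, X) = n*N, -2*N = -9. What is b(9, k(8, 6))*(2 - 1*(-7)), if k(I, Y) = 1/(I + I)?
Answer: 729/2 ≈ 364.50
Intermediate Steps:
N = 9/2 (N = -½*(-9) = 9/2 ≈ 4.5000)
k(I, Y) = 1/(2*I)
b(n, X) = 9*n/2 (b(n, X) = n*(9/2) = 9*n/2)
b(9, k(8, 6))*(2 - 1*(-7)) = ((9/2)*9)*(2 - 1*(-7)) = 81*(2 + 7)/2 = (81/2)*9 = 729/2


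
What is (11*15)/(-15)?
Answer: -11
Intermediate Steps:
(11*15)/(-15) = 165*(-1/15) = -11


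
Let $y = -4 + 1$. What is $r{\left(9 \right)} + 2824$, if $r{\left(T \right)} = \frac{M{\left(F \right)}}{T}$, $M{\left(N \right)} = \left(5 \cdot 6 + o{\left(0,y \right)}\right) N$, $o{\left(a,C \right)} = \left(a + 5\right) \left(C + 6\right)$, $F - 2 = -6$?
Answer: $2804$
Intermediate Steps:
$F = -4$ ($F = 2 - 6 = -4$)
$y = -3$
$o{\left(a,C \right)} = \left(5 + a\right) \left(6 + C\right)$
$M{\left(N \right)} = 45 N$ ($M{\left(N \right)} = \left(5 \cdot 6 + \left(30 + 5 \left(-3\right) + 6 \cdot 0 - 0\right)\right) N = \left(30 + \left(30 - 15 + 0 + 0\right)\right) N = \left(30 + 15\right) N = 45 N$)
$r{\left(T \right)} = - \frac{180}{T}$ ($r{\left(T \right)} = \frac{45 \left(-4\right)}{T} = - \frac{180}{T}$)
$r{\left(9 \right)} + 2824 = - \frac{180}{9} + 2824 = \left(-180\right) \frac{1}{9} + 2824 = -20 + 2824 = 2804$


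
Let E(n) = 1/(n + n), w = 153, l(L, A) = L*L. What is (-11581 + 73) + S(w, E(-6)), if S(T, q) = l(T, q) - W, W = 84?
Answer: 11817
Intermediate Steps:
l(L, A) = L²
E(n) = 1/(2*n)
S(T, q) = -84 + T² (S(T, q) = T² - 1*84 = T² - 84 = -84 + T²)
(-11581 + 73) + S(w, E(-6)) = (-11581 + 73) + (-84 + 153²) = -11508 + (-84 + 23409) = -11508 + 23325 = 11817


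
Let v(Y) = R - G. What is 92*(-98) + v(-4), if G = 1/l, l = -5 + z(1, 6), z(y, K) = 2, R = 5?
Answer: -27032/3 ≈ -9010.7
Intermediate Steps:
l = -3 (l = -5 + 2 = -3)
G = -⅓ (G = 1/(-3) = -⅓ ≈ -0.33333)
v(Y) = 16/3 (v(Y) = 5 - 1*(-⅓) = 5 + ⅓ = 16/3)
92*(-98) + v(-4) = 92*(-98) + 16/3 = -9016 + 16/3 = -27032/3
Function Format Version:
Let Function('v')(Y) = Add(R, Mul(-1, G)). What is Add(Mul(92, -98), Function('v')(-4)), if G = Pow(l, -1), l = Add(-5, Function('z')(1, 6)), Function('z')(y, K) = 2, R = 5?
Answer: Rational(-27032, 3) ≈ -9010.7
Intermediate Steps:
l = -3 (l = Add(-5, 2) = -3)
G = Rational(-1, 3) (G = Pow(-3, -1) = Rational(-1, 3) ≈ -0.33333)
Function('v')(Y) = Rational(16, 3) (Function('v')(Y) = Add(5, Mul(-1, Rational(-1, 3))) = Add(5, Rational(1, 3)) = Rational(16, 3))
Add(Mul(92, -98), Function('v')(-4)) = Add(Mul(92, -98), Rational(16, 3)) = Add(-9016, Rational(16, 3)) = Rational(-27032, 3)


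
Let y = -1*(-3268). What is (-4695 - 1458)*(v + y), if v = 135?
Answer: -20938659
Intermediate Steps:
y = 3268
(-4695 - 1458)*(v + y) = (-4695 - 1458)*(135 + 3268) = -6153*3403 = -20938659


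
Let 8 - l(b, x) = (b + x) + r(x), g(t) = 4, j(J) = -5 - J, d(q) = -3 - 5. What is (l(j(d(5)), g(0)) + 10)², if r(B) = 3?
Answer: 64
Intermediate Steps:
d(q) = -8
l(b, x) = 5 - b - x (l(b, x) = 8 - ((b + x) + 3) = 8 - (3 + b + x) = 8 + (-3 - b - x) = 5 - b - x)
(l(j(d(5)), g(0)) + 10)² = ((5 - (-5 - 1*(-8)) - 1*4) + 10)² = ((5 - (-5 + 8) - 4) + 10)² = ((5 - 1*3 - 4) + 10)² = ((5 - 3 - 4) + 10)² = (-2 + 10)² = 8² = 64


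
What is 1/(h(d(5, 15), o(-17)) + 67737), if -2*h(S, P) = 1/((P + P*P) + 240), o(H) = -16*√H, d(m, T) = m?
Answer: 32*(√17 - 257*I)/(-557069089*I + 2167584*√17) ≈ 1.4763e-5 + 3.8858e-16*I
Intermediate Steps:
h(S, P) = -1/(2*(240 + P + P²)) (h(S, P) = -1/(2*((P + P*P) + 240)) = -1/(2*((P + P²) + 240)) = -1/(2*(240 + P + P²)))
1/(h(d(5, 15), o(-17)) + 67737) = 1/(-1/(480 + 2*(-16*I*√17) + 2*(-16*I*√17)²) + 67737) = 1/(-1/(480 - 32*I*√17 + 2*(-4352)) + 67737) = 1/(-1/(480 - 32*I*√17 - 8704) + 67737) = 1/(-1/(-8224 - 32*I*√17) + 67737) = 1/(67737 - 1/(-8224 - 32*I*√17))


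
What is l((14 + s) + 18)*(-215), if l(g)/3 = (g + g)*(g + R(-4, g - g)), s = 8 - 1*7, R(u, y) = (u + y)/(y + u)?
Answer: -1447380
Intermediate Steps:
R(u, y) = 1 (R(u, y) = (u + y)/(u + y) = 1)
s = 1 (s = 8 - 7 = 1)
l(g) = 6*g*(1 + g) (l(g) = 3*((g + g)*(g + 1)) = 3*((2*g)*(1 + g)) = 3*(2*g*(1 + g)) = 6*g*(1 + g))
l((14 + s) + 18)*(-215) = (6*((14 + 1) + 18)*(1 + ((14 + 1) + 18)))*(-215) = (6*(15 + 18)*(1 + (15 + 18)))*(-215) = (6*33*(1 + 33))*(-215) = (6*33*34)*(-215) = 6732*(-215) = -1447380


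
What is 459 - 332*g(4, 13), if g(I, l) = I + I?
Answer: -2197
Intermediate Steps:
g(I, l) = 2*I
459 - 332*g(4, 13) = 459 - 664*4 = 459 - 332*8 = 459 - 2656 = -2197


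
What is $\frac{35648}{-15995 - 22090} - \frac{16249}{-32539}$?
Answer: $- \frac{541107107}{1239247815} \approx -0.43664$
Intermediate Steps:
$\frac{35648}{-15995 - 22090} - \frac{16249}{-32539} = \frac{35648}{-38085} - - \frac{16249}{32539} = 35648 \left(- \frac{1}{38085}\right) + \frac{16249}{32539} = - \frac{35648}{38085} + \frac{16249}{32539} = - \frac{541107107}{1239247815}$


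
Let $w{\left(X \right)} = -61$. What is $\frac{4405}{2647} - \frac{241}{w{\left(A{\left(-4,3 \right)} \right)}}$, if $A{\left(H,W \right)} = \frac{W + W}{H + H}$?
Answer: $\frac{906632}{161467} \approx 5.615$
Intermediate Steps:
$A{\left(H,W \right)} = \frac{W}{H}$ ($A{\left(H,W \right)} = \frac{2 W}{2 H} = 2 W \frac{1}{2 H} = \frac{W}{H}$)
$\frac{4405}{2647} - \frac{241}{w{\left(A{\left(-4,3 \right)} \right)}} = \frac{4405}{2647} - \frac{241}{-61} = 4405 \cdot \frac{1}{2647} - - \frac{241}{61} = \frac{4405}{2647} + \frac{241}{61} = \frac{906632}{161467}$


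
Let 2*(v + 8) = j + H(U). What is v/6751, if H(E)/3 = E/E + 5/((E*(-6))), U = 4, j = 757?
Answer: 5947/108016 ≈ 0.055057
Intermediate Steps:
H(E) = 3 - 5/(2*E) (H(E) = 3*(E/E + 5/((E*(-6)))) = 3*(1 + 5/((-6*E))) = 3*(1 + 5*(-1/(6*E))) = 3*(1 - 5/(6*E)) = 3 - 5/(2*E))
v = 5947/16 (v = -8 + (757 + (3 - 5/2/4))/2 = -8 + (757 + (3 - 5/2*¼))/2 = -8 + (757 + (3 - 5/8))/2 = -8 + (757 + 19/8)/2 = -8 + (½)*(6075/8) = -8 + 6075/16 = 5947/16 ≈ 371.69)
v/6751 = (5947/16)/6751 = (5947/16)*(1/6751) = 5947/108016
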